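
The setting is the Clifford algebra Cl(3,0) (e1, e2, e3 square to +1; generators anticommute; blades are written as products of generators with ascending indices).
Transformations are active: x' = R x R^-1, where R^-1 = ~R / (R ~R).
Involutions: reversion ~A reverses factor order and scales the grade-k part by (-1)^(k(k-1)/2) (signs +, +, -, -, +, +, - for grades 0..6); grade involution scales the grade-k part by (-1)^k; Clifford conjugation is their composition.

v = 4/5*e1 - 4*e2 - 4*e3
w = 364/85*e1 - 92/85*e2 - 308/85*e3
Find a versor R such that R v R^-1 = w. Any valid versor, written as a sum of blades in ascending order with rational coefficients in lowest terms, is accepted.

Here q(v) = q(w) = 816/25; the classical choice R = v + w = 432/85*e1 - 432/85*e2 - 648/85*e3 then realises v -> w under the sandwich.
Answer: 432/85*e1 - 432/85*e2 - 648/85*e3


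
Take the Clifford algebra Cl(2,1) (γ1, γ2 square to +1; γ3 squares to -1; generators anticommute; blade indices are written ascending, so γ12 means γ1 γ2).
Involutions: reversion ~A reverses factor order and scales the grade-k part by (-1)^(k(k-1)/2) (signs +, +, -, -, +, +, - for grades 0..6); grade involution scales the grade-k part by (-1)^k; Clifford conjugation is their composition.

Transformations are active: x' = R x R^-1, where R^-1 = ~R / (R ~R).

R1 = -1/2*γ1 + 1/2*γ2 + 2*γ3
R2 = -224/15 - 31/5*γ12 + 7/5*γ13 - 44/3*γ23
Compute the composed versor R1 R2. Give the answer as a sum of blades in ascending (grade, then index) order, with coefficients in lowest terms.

Distribute over the terms of R1 (each basis-blade product reordered to ascending indices, repeated generators contracted through their squares):
(-1/2*γ1) R2 = 112/15*γ1 + 31/10*γ2 - 7/10*γ3 + 22/3*γ123
(1/2*γ2) R2 = 31/10*γ1 - 112/15*γ2 - 22/3*γ3 - 7/10*γ123
(2*γ3) R2 = 14/5*γ1 - 88/3*γ2 - 448/15*γ3 - 62/5*γ123
Summing the partial products and collecting blades:
Answer: 401/30*γ1 - 337/10*γ2 - 379/10*γ3 - 173/30*γ123


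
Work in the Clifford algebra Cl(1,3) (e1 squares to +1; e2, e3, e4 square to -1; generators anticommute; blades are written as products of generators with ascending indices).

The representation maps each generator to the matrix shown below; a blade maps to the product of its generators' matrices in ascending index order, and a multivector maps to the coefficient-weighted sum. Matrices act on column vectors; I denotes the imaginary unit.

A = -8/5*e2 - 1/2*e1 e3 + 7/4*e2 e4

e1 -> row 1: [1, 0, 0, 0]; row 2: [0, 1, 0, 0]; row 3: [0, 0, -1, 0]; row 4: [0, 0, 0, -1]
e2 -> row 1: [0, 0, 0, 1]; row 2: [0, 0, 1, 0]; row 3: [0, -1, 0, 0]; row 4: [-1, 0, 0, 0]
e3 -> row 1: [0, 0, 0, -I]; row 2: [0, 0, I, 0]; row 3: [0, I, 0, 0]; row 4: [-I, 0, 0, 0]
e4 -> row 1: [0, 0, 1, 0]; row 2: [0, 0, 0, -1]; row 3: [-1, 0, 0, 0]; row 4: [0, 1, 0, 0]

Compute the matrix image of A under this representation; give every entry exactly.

Bivector images (products of the table entries): rho(e1 e3) = rho(e1)rho(e3) = row 1: [0, 0, 0, -I]; row 2: [0, 0, I, 0]; row 3: [0, -I, 0, 0]; row 4: [I, 0, 0, 0]; rho(e2 e4) = rho(e2)rho(e4) = row 1: [0, 1, 0, 0]; row 2: [-1, 0, 0, 0]; row 3: [0, 0, 0, 1]; row 4: [0, 0, -1, 0].
M = (-8/5)*rho(e2) + (-1/2)*rho(e1 e3) + (7/4)*rho(e2 e4), summed entrywise:
Answer: row 1: [0, 7/4, 0, -8/5 + I/2]; row 2: [-7/4, 0, -8/5 - I/2, 0]; row 3: [0, 8/5 + I/2, 0, 7/4]; row 4: [8/5 - I/2, 0, -7/4, 0]


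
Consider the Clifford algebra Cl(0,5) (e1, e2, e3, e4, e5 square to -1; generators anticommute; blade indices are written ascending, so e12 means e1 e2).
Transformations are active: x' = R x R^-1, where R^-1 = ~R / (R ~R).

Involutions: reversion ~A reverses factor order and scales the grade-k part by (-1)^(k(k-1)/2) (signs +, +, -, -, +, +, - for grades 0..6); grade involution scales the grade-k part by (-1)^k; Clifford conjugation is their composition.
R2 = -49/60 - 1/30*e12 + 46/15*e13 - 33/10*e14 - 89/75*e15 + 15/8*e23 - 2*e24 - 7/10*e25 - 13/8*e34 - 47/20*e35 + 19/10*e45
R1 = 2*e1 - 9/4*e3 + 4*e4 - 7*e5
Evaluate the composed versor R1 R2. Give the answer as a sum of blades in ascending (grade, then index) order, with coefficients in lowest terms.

Distribute over the terms of R1 (each basis-blade product reordered to ascending indices, repeated generators contracted through their squares):
(2*e1) R2 = -49/30*e1 + 1/15*e2 - 92/15*e3 + 33/5*e4 + 178/75*e5 + 15/4*e123 - 4*e124 - 7/5*e125 - 13/4*e134 - 47/10*e135 + 19/5*e145
(-9/4*e3) R2 = -69/10*e1 - 135/32*e2 + 147/80*e3 - 117/32*e4 - 423/80*e5 + 3/40*e123 - 297/40*e134 - 267/100*e135 - 9/2*e234 - 63/40*e235 - 171/40*e345
(4*e4) R2 = -66/5*e1 - 8*e2 - 13/2*e3 - 49/15*e4 - 38/5*e5 - 2/15*e124 + 184/15*e134 + 356/75*e145 + 15/2*e234 + 14/5*e245 + 47/5*e345
(-7*e5) R2 = 623/75*e1 + 49/10*e2 + 329/20*e3 - 133/10*e4 + 343/60*e5 + 7/30*e125 - 322/15*e135 + 231/10*e145 - 105/8*e235 + 14*e245 + 91/8*e345
Summing the partial products and collecting blades:
Answer: -1007/75*e1 - 3481/480*e2 + 1357/240*e3 - 6539/480*e4 - 1919/400*e5 + 153/40*e123 - 62/15*e124 - 7/6*e125 + 191/120*e134 - 8651/300*e135 + 4747/150*e145 + 3*e234 - 147/10*e235 + 84/5*e245 + 33/2*e345


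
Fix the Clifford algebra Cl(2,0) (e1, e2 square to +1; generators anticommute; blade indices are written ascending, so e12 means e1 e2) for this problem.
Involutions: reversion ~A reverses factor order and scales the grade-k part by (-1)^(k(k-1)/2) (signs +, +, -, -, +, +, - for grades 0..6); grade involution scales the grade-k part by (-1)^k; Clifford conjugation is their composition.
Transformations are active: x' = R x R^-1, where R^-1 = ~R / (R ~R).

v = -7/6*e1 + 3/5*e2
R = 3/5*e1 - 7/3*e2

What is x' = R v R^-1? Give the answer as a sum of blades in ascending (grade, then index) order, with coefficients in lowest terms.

~R = 3/5*e1 - 7/3*e2, and R ~R = 1306/225, so R^-1 = ~R / (1306/225).
R v = -21/10 - 1063/450*e12
Answer: 1435/1959*e1 + 7107/6530*e2


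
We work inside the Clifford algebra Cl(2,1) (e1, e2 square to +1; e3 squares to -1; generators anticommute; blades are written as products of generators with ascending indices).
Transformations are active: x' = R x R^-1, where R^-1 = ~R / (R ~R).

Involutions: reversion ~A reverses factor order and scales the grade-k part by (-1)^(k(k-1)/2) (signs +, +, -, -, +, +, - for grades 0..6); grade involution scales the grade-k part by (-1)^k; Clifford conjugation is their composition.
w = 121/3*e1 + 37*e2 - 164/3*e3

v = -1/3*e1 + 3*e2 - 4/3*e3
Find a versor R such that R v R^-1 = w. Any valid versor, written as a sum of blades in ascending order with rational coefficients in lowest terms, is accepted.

Here q(v) = q(w) = 22/3; the classical choice R = v + w = 40*e1 + 40*e2 - 56*e3 then realises v -> w under the sandwich.
Answer: 40*e1 + 40*e2 - 56*e3


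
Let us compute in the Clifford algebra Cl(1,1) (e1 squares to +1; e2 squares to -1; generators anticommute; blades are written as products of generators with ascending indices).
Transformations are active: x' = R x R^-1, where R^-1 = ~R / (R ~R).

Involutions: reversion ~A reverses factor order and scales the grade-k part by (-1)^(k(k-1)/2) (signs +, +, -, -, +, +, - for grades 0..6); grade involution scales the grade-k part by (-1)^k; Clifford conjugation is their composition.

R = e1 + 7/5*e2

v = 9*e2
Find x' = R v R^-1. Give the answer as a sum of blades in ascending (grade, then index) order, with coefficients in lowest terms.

~R = e1 + 7/5*e2, and R ~R = -24/25, so R^-1 = ~R / (-24/25).
R v = -63/5 + 9*e1 e2
Answer: 105/4*e1 + 111/4*e2


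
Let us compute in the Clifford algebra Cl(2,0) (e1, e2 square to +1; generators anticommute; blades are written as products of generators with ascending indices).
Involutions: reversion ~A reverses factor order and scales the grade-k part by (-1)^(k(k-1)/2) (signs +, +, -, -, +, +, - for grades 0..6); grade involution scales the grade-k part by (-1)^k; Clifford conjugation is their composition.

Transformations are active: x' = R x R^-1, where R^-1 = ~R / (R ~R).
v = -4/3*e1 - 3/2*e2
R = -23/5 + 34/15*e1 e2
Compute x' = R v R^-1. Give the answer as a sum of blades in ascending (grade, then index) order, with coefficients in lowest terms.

~R = -23/5 - 34/15*e1 e2, and R ~R = 5917/225, so R^-1 = ~R / (5917/225).
R v = 41/15*e1 + 893/90*e2
Answer: 6694/17751*e1 - 23327/11834*e2


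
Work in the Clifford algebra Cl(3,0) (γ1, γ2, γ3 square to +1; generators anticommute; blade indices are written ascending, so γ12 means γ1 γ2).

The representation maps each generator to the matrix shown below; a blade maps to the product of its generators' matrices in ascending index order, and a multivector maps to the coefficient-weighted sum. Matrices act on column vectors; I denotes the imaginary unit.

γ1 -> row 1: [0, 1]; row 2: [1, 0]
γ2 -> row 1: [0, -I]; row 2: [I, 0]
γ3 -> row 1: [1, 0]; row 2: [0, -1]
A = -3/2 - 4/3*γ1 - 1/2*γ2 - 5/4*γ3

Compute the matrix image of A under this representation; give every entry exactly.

M = (-3/2)*1 + (-4/3)*rho(γ1) + (-1/2)*rho(γ2) + (-5/4)*rho(γ3), summed entrywise (1 is the identity matrix):
Answer: row 1: [-11/4, -4/3 + I/2]; row 2: [-4/3 - I/2, -1/4]


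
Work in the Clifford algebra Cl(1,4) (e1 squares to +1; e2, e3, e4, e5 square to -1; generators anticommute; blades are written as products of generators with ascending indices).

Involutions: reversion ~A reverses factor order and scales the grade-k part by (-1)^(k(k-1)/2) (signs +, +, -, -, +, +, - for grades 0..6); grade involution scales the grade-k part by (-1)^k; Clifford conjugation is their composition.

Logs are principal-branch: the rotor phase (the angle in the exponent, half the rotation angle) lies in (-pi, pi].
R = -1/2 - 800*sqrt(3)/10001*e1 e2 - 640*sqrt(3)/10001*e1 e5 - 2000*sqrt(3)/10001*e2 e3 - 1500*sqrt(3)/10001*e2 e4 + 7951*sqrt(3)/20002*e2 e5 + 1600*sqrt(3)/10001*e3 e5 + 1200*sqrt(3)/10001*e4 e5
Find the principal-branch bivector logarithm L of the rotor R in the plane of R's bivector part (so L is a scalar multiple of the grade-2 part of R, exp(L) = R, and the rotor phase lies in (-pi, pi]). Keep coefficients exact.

The scalar part of R is -1/2, which pins the rotor phase on the principal branch; dividing the bivector part by the sine of that phase recovers the unit plane, and L is the phase times that plane.
Concretely: cos(phase) = -1/2 gives phase = ±2*pi/3, and since phase/sin(phase) is even the sign is immaterial: L = (phase/sin(phase)) * <R>_2 = (4*sqrt(3)*pi/9) * <R>_2.
Answer: -3200*pi/30003*e1 e2 - 2560*pi/30003*e1 e5 - 8000*pi/30003*e2 e3 - 2000*pi/10001*e2 e4 + 15902*pi/30003*e2 e5 + 6400*pi/30003*e3 e5 + 1600*pi/10001*e4 e5


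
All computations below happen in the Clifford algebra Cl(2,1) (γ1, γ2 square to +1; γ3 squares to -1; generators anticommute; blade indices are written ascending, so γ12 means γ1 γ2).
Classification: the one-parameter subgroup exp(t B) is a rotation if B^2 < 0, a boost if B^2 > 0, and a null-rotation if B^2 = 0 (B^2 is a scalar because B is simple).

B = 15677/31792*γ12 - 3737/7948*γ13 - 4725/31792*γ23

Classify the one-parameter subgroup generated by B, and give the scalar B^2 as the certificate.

B^2 term by term: the squares give (15677/31792)^2*(γ12)^2 + (-3737/7948)^2*(γ13)^2 + (-4725/31792)^2*(γ23)^2 = 245768329/1010731264*(-1) + 13965169/63170704*(+1) + 22325625/1010731264*(+1) = 0 (each basis 2-blade squares to minus the product of its generators' squares); cross terms between blades sharing an index anticommute and cancel. So B^2 = 0.
Answer: null-rotation, certificate B^2 = 0. The invariant at work: B^2 = 0 is unchanged by conjugation, hence its sign classifies the subgroup whatever basis B is written in.


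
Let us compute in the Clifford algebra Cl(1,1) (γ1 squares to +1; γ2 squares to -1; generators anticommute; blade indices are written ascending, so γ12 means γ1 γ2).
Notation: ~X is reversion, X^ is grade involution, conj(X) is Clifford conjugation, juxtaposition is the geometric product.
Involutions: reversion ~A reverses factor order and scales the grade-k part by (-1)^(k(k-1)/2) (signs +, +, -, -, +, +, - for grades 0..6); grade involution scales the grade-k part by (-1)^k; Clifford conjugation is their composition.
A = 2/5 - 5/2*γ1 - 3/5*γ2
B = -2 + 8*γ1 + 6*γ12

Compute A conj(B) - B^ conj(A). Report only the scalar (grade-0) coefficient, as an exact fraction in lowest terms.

first term: 96/5 + 27/5*γ1 + 81/5*γ2 - 36/5*γ12
second term: -104/5 - 59/5*γ1 - 81/5*γ2 - 12/5*γ12
Answer: 40


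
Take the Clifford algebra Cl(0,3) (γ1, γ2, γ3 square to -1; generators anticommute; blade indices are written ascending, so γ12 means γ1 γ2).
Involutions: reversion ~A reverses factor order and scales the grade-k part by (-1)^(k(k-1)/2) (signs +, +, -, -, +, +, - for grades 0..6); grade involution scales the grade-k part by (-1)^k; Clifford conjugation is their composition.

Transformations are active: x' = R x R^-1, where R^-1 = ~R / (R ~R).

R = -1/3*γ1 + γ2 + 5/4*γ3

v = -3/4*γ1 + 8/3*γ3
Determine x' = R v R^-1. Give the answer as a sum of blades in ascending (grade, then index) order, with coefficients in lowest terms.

~R = -1/3*γ1 + γ2 + 5/4*γ3, and R ~R = -385/144, so R^-1 = ~R / (-385/144).
R v = -43/12 + 3/4*γ12 + 7/144*γ13 + 8/3*γ23
Answer: -221/1540*γ1 + 1032/385*γ2 + 158/231*γ3


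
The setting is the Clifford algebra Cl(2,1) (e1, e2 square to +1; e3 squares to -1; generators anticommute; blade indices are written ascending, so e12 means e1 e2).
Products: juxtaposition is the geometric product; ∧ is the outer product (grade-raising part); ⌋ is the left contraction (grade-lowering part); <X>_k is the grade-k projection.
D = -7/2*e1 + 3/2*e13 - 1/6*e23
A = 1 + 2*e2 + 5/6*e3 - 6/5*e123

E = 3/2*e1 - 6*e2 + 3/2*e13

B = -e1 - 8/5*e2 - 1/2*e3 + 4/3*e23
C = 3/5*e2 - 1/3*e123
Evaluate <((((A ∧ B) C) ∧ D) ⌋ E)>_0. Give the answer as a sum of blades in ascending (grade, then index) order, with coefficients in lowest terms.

step 1: -e1 - 8/5*e2 - 1/2*e3 + 2*e12 + 5/6*e13 + 5/3*e23
step 2: -24/25 + 29/45*e1 + 5/18*e2 - 1/3*e3 - 23/30*e12 - 8/15*e13 + 19/30*e23 - 1/2*e123
step 3: 84/25*e1 + 35/36*e12 - 391/150*e13 + 4/25*e23 - 74/27*e123
step 4: 113/100 + 126/25*e3
step 5: 113/100
Answer: 113/100


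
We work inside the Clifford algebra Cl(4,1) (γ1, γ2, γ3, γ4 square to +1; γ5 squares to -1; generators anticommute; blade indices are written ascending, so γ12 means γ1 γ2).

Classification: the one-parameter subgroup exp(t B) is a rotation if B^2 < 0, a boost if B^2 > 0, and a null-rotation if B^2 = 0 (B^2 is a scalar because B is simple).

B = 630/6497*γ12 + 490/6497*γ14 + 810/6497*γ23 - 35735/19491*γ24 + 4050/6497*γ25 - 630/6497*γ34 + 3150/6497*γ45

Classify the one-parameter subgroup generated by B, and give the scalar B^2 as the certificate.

B^2 term by term: the squares give (630/6497)^2*(γ12)^2 + (490/6497)^2*(γ14)^2 + (810/6497)^2*(γ23)^2 + (-35735/19491)^2*(γ24)^2 + (4050/6497)^2*(γ25)^2 + (-630/6497)^2*(γ34)^2 + (3150/6497)^2*(γ45)^2 = 396900/42211009*(-1) + 240100/42211009*(-1) + 656100/42211009*(-1) + 1276990225/379899081*(-1) + 16402500/42211009*(+1) + 396900/42211009*(-1) + 9922500/42211009*(+1) = -25/9 (each basis 2-blade squares to minus the product of its generators' squares); cross terms between blades sharing an index anticommute and cancel; the commuting (index-disjoint) pairs give grade-4 terms 2*c*c'*(blade product), which cancel blade by blade — γ1234: -793800/42211009 + 793800/42211009 = 0; γ1245: 3969000/42211009 - 3969000/42211009 = 0; γ2345: 5103000/42211009 - 5103000/42211009 = 0 — confirming B is simple. So B^2 = -25/9.
Answer: rotation, certificate B^2 = -25/9. Certificate logic: -25/9 is a conjugation-invariant scalar, so its sign fixes rotation versus boost versus null-rotation outright.


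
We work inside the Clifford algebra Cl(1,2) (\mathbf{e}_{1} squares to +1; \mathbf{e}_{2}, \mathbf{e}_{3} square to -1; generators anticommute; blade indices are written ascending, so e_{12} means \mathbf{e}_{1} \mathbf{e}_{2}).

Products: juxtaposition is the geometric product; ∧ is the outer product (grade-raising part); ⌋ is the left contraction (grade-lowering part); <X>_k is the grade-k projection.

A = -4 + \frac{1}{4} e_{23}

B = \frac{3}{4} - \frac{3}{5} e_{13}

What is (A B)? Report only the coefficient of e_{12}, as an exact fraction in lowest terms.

step 1: -3 + \frac{3}{20} e_{12} + \frac{12}{5} e_{13} + \frac{3}{16} e_{23}
Answer: \frac{3}{20}


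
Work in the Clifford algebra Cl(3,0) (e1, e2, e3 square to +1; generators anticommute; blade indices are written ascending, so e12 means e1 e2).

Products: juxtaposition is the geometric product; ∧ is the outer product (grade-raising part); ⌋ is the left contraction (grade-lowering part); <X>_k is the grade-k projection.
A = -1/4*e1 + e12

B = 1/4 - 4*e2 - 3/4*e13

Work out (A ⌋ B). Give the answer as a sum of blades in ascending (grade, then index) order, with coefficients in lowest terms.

step 1: 3/16*e3
Answer: 3/16*e3


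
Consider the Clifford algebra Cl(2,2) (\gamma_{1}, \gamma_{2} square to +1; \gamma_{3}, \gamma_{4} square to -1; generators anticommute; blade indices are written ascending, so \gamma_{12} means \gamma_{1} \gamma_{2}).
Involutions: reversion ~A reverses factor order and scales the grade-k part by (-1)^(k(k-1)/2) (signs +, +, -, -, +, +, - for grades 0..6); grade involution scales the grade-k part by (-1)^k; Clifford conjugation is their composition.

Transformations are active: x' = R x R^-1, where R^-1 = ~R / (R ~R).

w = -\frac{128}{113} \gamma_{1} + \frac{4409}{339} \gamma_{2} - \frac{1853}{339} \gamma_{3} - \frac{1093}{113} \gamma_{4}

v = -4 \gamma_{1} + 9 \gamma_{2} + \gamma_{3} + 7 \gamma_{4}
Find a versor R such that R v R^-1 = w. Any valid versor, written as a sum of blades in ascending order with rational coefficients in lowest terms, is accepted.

R = v + w = -\frac{580}{113} \gamma_{1} + \frac{7460}{339} \gamma_{2} - \frac{1514}{339} \gamma_{3} - \frac{302}{113} \gamma_{4} works: the equal norms (47) guarantee its sandwich swaps v into w.
Answer: -\frac{580}{113} \gamma_{1} + \frac{7460}{339} \gamma_{2} - \frac{1514}{339} \gamma_{3} - \frac{302}{113} \gamma_{4}


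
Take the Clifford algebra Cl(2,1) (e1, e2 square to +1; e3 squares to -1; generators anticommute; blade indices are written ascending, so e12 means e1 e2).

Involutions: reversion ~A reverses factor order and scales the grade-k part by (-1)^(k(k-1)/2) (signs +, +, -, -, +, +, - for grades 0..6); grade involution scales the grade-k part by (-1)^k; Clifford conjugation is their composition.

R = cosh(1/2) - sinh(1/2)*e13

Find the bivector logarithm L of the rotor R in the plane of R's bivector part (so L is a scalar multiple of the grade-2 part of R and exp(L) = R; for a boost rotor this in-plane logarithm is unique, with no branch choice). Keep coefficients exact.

The scalar part of R is cosh(1/2), which determines |rapidity| via cosh; the sign lives in the bivector part, and pairing them (bivector part over sinh of the rapidity = the plane) gives the unique in-plane L = rapidity * plane.
Concretely: cosh(rapidity) = cosh(1/2) gives rapidity = ±1/2, and since rapidity/sinh(rapidity) is even the sign is immaterial: L = (rapidity/sinh(rapidity)) * <R>_2 = (1/(2*sinh(1/2))) * <R>_2.
Answer: -1/2*e13


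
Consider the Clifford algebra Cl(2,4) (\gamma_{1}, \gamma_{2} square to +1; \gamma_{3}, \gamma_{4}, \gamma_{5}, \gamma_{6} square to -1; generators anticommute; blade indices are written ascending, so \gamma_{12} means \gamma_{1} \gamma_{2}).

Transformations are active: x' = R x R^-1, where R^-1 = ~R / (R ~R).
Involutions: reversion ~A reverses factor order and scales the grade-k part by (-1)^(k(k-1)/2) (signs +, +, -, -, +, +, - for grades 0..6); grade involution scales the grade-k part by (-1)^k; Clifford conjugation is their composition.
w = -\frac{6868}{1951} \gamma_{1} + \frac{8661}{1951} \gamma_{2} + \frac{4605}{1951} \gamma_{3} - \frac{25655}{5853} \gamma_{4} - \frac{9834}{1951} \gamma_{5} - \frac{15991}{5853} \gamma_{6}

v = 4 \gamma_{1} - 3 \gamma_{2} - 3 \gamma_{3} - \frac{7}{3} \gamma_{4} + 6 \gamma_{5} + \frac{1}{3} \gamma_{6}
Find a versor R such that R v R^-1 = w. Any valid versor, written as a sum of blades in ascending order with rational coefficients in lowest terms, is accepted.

Take R = v + w = \frac{936}{1951} \gamma_{1} + \frac{2808}{1951} \gamma_{2} - \frac{1248}{1951} \gamma_{3} - \frac{13104}{1951} \gamma_{4} + \frac{1872}{1951} \gamma_{5} - \frac{4680}{1951} \gamma_{6}. Because q(v) = q(w) = -\frac{230}{9}, conjugation by R sends v exactly to w.
Answer: \frac{936}{1951} \gamma_{1} + \frac{2808}{1951} \gamma_{2} - \frac{1248}{1951} \gamma_{3} - \frac{13104}{1951} \gamma_{4} + \frac{1872}{1951} \gamma_{5} - \frac{4680}{1951} \gamma_{6}


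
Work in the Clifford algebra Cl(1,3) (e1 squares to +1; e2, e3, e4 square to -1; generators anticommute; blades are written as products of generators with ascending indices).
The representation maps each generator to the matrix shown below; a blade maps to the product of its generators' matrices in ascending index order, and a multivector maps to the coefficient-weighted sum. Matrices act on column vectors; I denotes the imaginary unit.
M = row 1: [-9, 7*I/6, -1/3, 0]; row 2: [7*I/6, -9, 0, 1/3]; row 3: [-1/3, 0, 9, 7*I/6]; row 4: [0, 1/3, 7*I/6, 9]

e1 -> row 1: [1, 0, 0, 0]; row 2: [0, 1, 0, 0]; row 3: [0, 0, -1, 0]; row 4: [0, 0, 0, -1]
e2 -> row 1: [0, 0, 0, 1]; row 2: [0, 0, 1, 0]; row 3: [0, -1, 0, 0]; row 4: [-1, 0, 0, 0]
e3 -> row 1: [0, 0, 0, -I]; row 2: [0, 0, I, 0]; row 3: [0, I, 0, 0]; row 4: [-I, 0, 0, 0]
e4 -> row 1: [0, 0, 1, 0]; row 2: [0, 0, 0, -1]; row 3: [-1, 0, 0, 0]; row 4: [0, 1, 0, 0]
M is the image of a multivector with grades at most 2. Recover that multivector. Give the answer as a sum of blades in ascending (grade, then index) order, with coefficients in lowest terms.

Method: the blade images are trace-orthogonal — tr(rho(e_A) rho(e_B)^-1) = 4 if A = B and 0 otherwise — and rho(e_A)^-1 = (e_A)^2 * rho(e_A) with (e_A)^2 = +1 or -1, so the coefficient of e_A in the preimage is (e_A)^2 * tr(M rho(e_A))/4.
Nonzero projections over blades of grade <= 2: e1: (e1)^2 = +1, tr(M rho(e1)) = -36, coefficient -9; e1 e4: (e1 e4)^2 = +1, tr(M rho(e1 e4)) = -4/3, coefficient -1/3; e3 e4: (e3 e4)^2 = -1, tr(M rho(e3 e4)) = 14/3, coefficient -7/6. Every other blade of grade <= 2 projects to 0.
Answer: -9*e1 - 1/3*e1 e4 - 7/6*e3 e4


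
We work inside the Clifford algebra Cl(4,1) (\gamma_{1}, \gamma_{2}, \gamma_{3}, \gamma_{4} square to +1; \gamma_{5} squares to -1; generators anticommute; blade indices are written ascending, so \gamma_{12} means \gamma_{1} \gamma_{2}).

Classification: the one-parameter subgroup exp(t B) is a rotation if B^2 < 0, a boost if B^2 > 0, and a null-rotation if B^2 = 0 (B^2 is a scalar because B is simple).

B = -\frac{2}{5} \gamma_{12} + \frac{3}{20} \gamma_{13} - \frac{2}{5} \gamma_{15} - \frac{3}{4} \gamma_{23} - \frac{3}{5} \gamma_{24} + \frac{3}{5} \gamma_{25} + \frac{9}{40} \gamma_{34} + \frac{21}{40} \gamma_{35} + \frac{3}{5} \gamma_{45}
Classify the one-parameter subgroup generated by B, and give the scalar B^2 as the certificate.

B^2 term by term: the squares give (-\frac{2}{5})^2*(\gamma_{12})^2 + (\frac{3}{20})^2*(\gamma_{13})^2 + (-\frac{2}{5})^2*(\gamma_{15})^2 + (-\frac{3}{4})^2*(\gamma_{23})^2 + (-\frac{3}{5})^2*(\gamma_{24})^2 + (\frac{3}{5})^2*(\gamma_{25})^2 + (\frac{9}{40})^2*(\gamma_{34})^2 + (\frac{21}{40})^2*(\gamma_{35})^2 + (\frac{3}{5})^2*(\gamma_{45})^2 = \frac{4}{25}*(-1) + \frac{9}{400}*(-1) + \frac{4}{25}*(+1) + \frac{9}{16}*(-1) + \frac{9}{25}*(-1) + \frac{9}{25}*(+1) + \frac{81}{1600}*(-1) + \frac{441}{1600}*(+1) + \frac{9}{25}*(+1) = 0 (each basis 2-blade squares to minus the product of its generators' squares); cross terms between blades sharing an index anticommute and cancel; the commuting (index-disjoint) pairs give grade-4 terms 2*c*c'*(blade product), which cancel blade by blade — \gamma_{1234}: -\frac{9}{50} + \frac{9}{50} = 0; \gamma_{1235}: -\frac{21}{50} - \frac{9}{50} + \frac{3}{5} = 0; \gamma_{1245}: -\frac{12}{25} + \frac{12}{25} = 0; \gamma_{1345}: \frac{9}{50} - \frac{9}{50} = 0; \gamma_{2345}: -\frac{9}{10} + \frac{63}{100} + \frac{27}{100} = 0 — confirming B is simple. So B^2 = 0.
Answer: null-rotation, certificate B^2 = 0. One invariant decides it: the square 0 survives every conjugation, and its sign is exactly the classification.


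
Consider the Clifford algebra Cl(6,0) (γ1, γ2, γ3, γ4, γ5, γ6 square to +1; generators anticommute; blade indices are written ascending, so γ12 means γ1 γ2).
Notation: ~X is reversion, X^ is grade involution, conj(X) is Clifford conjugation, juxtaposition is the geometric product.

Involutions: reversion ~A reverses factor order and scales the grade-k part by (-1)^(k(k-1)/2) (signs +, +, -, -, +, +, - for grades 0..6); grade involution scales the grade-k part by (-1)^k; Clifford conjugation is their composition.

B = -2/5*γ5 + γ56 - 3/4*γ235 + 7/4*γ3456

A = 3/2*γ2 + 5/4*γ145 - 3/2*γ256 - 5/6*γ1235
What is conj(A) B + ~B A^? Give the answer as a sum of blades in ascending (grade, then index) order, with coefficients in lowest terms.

first term: -5/8*γ1 + 3/2*γ2 - 1/2*γ14 + 3/5*γ25 - 3/5*γ26 + 9/8*γ35 - 9/8*γ36 + 1/3*γ123 - 35/16*γ136 + 5/4*γ146 + 21/8*γ234 - 3/2*γ256 - 15/16*γ1234 - 5/6*γ1236 - 35/24*γ1246 - 21/8*γ23456
second term: -5/8*γ1 + 3/2*γ2 + 1/2*γ14 - 3/5*γ25 + 3/5*γ26 - 9/8*γ35 + 9/8*γ36 - 1/3*γ123 + 35/16*γ136 - 5/4*γ146 - 21/8*γ234 + 3/2*γ256 - 15/16*γ1234 - 5/6*γ1236 - 35/24*γ1246 - 21/8*γ23456
Answer: -5/4*γ1 + 3*γ2 - 15/8*γ1234 - 5/3*γ1236 - 35/12*γ1246 - 21/4*γ23456


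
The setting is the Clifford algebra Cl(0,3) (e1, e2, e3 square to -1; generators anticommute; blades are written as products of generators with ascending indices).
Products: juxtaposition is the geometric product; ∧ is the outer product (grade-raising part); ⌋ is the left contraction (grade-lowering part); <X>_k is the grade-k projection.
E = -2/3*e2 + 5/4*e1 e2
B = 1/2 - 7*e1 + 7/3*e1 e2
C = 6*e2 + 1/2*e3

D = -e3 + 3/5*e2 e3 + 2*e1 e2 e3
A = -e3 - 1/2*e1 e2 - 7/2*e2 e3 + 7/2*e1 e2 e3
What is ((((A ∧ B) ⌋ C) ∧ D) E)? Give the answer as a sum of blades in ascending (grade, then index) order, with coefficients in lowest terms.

step 1: -1/2*e3 - 1/4*e1 e2 - 7*e1 e3 - 7/4*e2 e3 + 287/12*e1 e2 e3
step 2: 1/4
step 3: -1/4*e3 + 3/20*e2 e3 + 1/2*e1 e2 e3
step 4: -29/40*e3 - 7/48*e1 e3 - 1/6*e2 e3 - 5/16*e1 e2 e3
Answer: -29/40*e3 - 7/48*e1 e3 - 1/6*e2 e3 - 5/16*e1 e2 e3


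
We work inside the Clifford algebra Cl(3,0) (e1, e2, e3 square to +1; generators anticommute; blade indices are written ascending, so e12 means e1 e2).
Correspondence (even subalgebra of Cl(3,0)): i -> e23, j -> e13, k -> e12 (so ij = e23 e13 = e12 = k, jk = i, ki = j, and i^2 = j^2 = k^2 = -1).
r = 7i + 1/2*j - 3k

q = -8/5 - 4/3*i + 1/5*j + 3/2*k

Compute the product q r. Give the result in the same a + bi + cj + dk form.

In blades: q = -8/5 + 3/2*e12 + 1/5*e13 - 4/3*e23, r = -3*e12 + 1/2*e13 + 7*e23.
Distribute q over r term by term (generator squares from the signature, products reordered to ascending indices): (-8/5)*r = 24/5*e12 - 4/5*e13 - 56/5*e23; (3/2*e12)*r = 9/2 + 21/2*e13 - 3/4*e23; (1/5*e13)*r = -1/10 - 7/5*e12 - 3/5*e23; (-4/3*e23)*r = 28/3 - 2/3*e12 - 4*e13.
Sum: 206/15 + 41/15*e12 + 57/10*e13 - 251/20*e23; translating back through the correspondence:
Answer: 206/15 - 251/20*i + 57/10*j + 41/15*k


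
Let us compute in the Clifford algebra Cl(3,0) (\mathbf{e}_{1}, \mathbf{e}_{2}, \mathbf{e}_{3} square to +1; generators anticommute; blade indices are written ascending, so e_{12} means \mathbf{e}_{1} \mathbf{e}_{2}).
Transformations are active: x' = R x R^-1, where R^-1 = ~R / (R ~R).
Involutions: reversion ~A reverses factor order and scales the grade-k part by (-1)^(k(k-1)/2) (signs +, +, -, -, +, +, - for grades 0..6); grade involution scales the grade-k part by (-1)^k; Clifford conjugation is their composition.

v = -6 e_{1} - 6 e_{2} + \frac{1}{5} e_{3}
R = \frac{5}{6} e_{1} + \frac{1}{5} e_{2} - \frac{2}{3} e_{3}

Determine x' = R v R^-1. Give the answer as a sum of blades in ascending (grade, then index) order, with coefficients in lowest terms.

~R = \frac{5}{6} e_{1} + \frac{1}{5} e_{2} - \frac{2}{3} e_{3}, and R ~R = \frac{1061}{900}, so R^-1 = ~R / (\frac{1061}{900}).
R v = -\frac{19}{3} - \frac{19}{5} e_{12} - \frac{23}{6} e_{13} - \frac{99}{25} e_{23}
Answer: -\frac{3134}{1061} e_{1} + \frac{4086}{1061} e_{2} + \frac{36939}{5305} e_{3}


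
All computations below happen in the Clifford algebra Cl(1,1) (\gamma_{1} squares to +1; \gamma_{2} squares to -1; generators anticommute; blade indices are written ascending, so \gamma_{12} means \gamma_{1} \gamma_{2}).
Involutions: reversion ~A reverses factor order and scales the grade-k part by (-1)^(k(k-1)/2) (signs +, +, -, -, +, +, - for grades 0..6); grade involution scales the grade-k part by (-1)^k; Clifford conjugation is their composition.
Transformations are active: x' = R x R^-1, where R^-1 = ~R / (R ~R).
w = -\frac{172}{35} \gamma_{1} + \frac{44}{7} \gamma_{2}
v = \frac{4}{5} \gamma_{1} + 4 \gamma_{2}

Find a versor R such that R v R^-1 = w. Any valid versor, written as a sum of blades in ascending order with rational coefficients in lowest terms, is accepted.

Equal squares first: v^2 = w^2 = -\frac{384}{25}. Then v + w = -\frac{144}{35} \gamma_{1} + \frac{72}{7} \gamma_{2} is a versor taking v to w, provided it is invertible.
Answer: -\frac{144}{35} \gamma_{1} + \frac{72}{7} \gamma_{2}


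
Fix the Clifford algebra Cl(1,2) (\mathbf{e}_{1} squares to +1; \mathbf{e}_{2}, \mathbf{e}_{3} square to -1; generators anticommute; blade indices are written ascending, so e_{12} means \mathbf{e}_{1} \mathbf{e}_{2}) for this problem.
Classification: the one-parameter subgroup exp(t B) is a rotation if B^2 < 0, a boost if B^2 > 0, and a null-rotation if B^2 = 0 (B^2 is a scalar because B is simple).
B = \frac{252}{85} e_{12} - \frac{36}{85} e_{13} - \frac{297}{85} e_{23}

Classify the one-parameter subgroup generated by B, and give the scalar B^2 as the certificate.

B^2 term by term: the squares give (\frac{252}{85})^2*(e_{12})^2 + (-\frac{36}{85})^2*(e_{13})^2 + (-\frac{297}{85})^2*(e_{23})^2 = \frac{63504}{7225}*(+1) + \frac{1296}{7225}*(+1) + \frac{88209}{7225}*(-1) = -\frac{81}{25} (each basis 2-blade squares to minus the product of its generators' squares); cross terms between blades sharing an index anticommute and cancel. So B^2 = -\frac{81}{25}.
Answer: rotation, certificate B^2 = -\frac{81}{25}. No conjugation can change B^2 = -\frac{81}{25}; the sign gives the class.


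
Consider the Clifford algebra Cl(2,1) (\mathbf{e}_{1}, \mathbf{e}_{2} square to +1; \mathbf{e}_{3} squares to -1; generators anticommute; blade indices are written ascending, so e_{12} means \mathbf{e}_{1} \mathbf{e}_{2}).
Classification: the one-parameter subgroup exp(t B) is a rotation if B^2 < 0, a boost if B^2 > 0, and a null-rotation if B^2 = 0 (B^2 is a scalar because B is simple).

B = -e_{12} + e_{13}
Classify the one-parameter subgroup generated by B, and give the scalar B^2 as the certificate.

B^2 term by term: the squares give (-1)^2*(e_{12})^2 + (1)^2*(e_{13})^2 = 1*(-1) + 1*(+1) = 0 (each basis 2-blade squares to minus the product of its generators' squares); cross terms between blades sharing an index anticommute and cancel. So B^2 = 0.
Answer: null-rotation, certificate B^2 = 0. Why this suffices: the scalar 0 survives any versor conjugation, so its sign alone determines the class however B is presented.


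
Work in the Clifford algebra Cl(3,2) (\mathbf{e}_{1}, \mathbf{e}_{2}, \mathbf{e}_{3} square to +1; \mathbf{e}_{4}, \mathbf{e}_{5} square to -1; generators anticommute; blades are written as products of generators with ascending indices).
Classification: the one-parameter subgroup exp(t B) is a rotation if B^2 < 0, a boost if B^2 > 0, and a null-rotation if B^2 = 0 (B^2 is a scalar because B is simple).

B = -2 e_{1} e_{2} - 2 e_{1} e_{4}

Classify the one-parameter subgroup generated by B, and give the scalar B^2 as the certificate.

B^2 term by term: the squares give (-2)^2*(e_{1} e_{2})^2 + (-2)^2*(e_{1} e_{4})^2 = 4*(-1) + 4*(+1) = 0 (each basis 2-blade squares to minus the product of its generators' squares); cross terms between blades sharing an index anticommute and cancel. So B^2 = 0.
Answer: null-rotation, certificate B^2 = 0. Check the certificate: B^2 = 0, and that sign is decisive whatever form B takes.


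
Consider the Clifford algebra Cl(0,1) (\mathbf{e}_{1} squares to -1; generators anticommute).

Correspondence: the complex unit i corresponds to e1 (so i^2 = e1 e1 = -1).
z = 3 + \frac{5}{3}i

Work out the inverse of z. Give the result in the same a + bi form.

In blades: z = 3 + \frac{5}{3} e_{1}.
With qbar = 3 - \frac{5}{3} e_{1} (scalar fixed, mapped units negated), z qbar = \frac{106}{9} (the sum of squared coefficients), so z^-1 = qbar / (\frac{106}{9}) = \frac{27}{106} - \frac{15}{106} e_{1}; translating back:
Answer: \frac{27}{106} - \frac{15}{106}i


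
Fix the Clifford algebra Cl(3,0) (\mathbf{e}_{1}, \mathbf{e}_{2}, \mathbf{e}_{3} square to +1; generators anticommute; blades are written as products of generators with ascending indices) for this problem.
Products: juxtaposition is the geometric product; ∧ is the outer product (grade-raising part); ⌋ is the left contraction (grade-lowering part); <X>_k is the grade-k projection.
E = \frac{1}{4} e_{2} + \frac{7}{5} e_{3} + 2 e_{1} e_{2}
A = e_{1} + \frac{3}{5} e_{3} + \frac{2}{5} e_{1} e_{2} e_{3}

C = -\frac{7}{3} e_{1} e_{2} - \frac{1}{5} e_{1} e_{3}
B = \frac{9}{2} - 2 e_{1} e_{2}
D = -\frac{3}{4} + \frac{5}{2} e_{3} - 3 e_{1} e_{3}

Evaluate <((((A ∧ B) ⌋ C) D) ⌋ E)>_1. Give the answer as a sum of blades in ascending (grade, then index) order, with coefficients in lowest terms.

step 1: \frac{9}{2} e_{1} + \frac{27}{10} e_{3} + \frac{3}{5} e_{1} e_{2} e_{3}
step 2: \frac{27}{50} e_{1} - \frac{21}{2} e_{2} - \frac{9}{10} e_{3}
step 3: -\frac{9}{4} - \frac{621}{200} e_{1} + \frac{63}{8} e_{2} - \frac{189}{200} e_{3} + \frac{27}{20} e_{1} e_{3} - \frac{105}{4} e_{2} e_{3} - \frac{63}{2} e_{1} e_{2} e_{3}
step 4: \frac{2583}{4000} - \frac{63}{4} e_{1} - \frac{2709}{400} e_{2} - \frac{63}{20} e_{3} - \frac{9}{2} e_{1} e_{2}
step 5: -\frac{63}{4} e_{1} - \frac{2709}{400} e_{2} - \frac{63}{20} e_{3}
Answer: -\frac{63}{4} e_{1} - \frac{2709}{400} e_{2} - \frac{63}{20} e_{3}


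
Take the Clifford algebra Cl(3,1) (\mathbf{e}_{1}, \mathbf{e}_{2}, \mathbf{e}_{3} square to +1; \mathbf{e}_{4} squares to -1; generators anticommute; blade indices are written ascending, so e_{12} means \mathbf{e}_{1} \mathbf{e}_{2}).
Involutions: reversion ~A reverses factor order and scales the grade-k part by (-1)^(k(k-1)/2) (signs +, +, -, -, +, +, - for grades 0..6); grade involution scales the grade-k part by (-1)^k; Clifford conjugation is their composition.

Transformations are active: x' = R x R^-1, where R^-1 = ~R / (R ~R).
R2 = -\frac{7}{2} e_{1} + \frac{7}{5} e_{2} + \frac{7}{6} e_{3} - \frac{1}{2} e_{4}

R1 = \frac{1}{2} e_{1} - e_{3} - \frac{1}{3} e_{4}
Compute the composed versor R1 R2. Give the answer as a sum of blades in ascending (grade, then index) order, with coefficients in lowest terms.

Distribute over the terms of R1 (each basis-blade product reordered to ascending indices, repeated generators contracted through their squares):
(\frac{1}{2} e_{1}) R2 = -\frac{7}{4} + \frac{7}{10} e_{12} + \frac{7}{12} e_{13} - \frac{1}{4} e_{14}
(-e_{3}) R2 = -\frac{7}{6} - \frac{7}{2} e_{13} + \frac{7}{5} e_{23} + \frac{1}{2} e_{34}
(-\frac{1}{3} e_{4}) R2 = -\frac{1}{6} - \frac{7}{6} e_{14} + \frac{7}{15} e_{24} + \frac{7}{18} e_{34}
Summing the partial products and collecting blades:
Answer: -\frac{37}{12} + \frac{7}{10} e_{12} - \frac{35}{12} e_{13} - \frac{17}{12} e_{14} + \frac{7}{5} e_{23} + \frac{7}{15} e_{24} + \frac{8}{9} e_{34}


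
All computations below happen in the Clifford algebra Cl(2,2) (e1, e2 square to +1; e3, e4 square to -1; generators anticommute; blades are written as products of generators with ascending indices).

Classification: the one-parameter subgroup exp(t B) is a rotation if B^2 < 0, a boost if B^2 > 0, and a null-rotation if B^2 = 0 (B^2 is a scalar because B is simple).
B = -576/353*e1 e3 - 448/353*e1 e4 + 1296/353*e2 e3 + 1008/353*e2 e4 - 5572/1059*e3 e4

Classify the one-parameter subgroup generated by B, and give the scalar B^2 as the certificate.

B^2 term by term: the squares give (-576/353)^2*(e1 e3)^2 + (-448/353)^2*(e1 e4)^2 + (1296/353)^2*(e2 e3)^2 + (1008/353)^2*(e2 e4)^2 + (-5572/1059)^2*(e3 e4)^2 = 331776/124609*(+1) + 200704/124609*(+1) + 1679616/124609*(+1) + 1016064/124609*(+1) + 31047184/1121481*(-1) = -16/9 (each basis 2-blade squares to minus the product of its generators' squares); cross terms between blades sharing an index anticommute and cancel; the commuting (index-disjoint) pairs give grade-4 terms 2*c*c'*(blade product), which cancel blade by blade — e1 e2 e3 e4: 1161216/124609 - 1161216/124609 = 0 — confirming B is simple. So B^2 = -16/9.
Answer: rotation, certificate B^2 = -16/9. Because -16/9 is invariant under every versor sandwich, the classification follows from its sign alone.


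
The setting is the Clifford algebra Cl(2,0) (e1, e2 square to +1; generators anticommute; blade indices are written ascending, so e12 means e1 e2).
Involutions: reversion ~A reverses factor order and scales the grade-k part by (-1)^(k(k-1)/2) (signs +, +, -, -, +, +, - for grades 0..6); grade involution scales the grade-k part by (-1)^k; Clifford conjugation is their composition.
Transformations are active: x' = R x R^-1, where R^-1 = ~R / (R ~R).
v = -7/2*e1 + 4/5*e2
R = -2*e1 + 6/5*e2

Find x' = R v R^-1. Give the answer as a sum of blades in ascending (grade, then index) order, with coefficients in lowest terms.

~R = -2*e1 + 6/5*e2, and R ~R = 136/25, so R^-1 = ~R / (136/25).
R v = 199/25 + 13/5*e12
Answer: -40/17*e1 + 461/170*e2


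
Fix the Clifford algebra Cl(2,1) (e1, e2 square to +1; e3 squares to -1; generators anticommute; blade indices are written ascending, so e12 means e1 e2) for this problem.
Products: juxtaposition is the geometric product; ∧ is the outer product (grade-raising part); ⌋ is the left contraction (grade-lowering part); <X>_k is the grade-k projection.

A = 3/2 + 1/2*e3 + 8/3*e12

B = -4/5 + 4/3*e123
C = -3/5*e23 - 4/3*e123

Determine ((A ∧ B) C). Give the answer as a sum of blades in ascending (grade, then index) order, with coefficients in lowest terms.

step 1: -6/5 - 2/5*e3 - 32/15*e12 + 2*e123
step 2: -8/3 - 6/5*e1 + 6/25*e2 - 128/45*e3 - 8/15*e12 + 32/25*e13 + 18/25*e23 + 8/5*e123
Answer: -8/3 - 6/5*e1 + 6/25*e2 - 128/45*e3 - 8/15*e12 + 32/25*e13 + 18/25*e23 + 8/5*e123


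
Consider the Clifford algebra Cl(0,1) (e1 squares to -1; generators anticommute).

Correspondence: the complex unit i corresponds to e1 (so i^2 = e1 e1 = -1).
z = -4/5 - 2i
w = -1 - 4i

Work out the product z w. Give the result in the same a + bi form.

In blades: z = -4/5 - 2*e1, w = -1 - 4*e1.
Distribute z over w term by term (generator squares from the signature, products reordered to ascending indices): (-4/5)*w = 4/5 + 16/5*e1; (-2*e1)*w = -8 + 2*e1.
Sum: -36/5 + 26/5*e1; translating back through the correspondence:
Answer: -36/5 + 26/5*i


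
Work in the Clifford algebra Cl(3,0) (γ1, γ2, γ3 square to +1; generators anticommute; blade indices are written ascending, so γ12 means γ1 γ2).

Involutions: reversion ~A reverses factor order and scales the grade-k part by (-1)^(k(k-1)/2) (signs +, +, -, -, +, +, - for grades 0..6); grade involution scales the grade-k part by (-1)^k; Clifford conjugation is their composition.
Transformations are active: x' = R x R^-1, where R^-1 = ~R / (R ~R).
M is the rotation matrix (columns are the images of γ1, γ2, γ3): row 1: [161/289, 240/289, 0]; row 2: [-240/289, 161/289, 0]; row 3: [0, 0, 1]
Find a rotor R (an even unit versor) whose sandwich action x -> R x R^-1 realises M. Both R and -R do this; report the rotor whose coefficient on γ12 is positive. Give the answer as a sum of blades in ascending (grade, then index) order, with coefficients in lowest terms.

Method: write R = a + b12*γ12 + b13*γ13 + b23*γ23 with a^2 + b12^2 + b13^2 + b23^2 = 1 (so R^-1 = ~R). Expanding the columns R e_j ~R gives tr M = 4a^2 - 1 and, from the antisymmetric part, M21 - M12 = -4a*b12, M13 - M31 = 4a*b13, M32 - M23 = -4a*b23.
Here tr M = 611/289, so a^2 = (1 + tr M)/4 = 225/289 and a = ±15/17. Taking a = 15/17: M21 - M12 = -480/289, M13 - M31 = 0, M32 - M23 = 0, giving b12 = 8/17, b13 = 0, b23 = 0, i.e. R = 15/17 + 8/17*γ12.
Its γ12 coefficient is already positive.
Answer: 15/17 + 8/17*γ12. Uniqueness: Spin(3) -> SO(3) maps R and -R to the same rotation of trace 611/289; fixing the sign of the γ12 coefficient removes the ambiguity.
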